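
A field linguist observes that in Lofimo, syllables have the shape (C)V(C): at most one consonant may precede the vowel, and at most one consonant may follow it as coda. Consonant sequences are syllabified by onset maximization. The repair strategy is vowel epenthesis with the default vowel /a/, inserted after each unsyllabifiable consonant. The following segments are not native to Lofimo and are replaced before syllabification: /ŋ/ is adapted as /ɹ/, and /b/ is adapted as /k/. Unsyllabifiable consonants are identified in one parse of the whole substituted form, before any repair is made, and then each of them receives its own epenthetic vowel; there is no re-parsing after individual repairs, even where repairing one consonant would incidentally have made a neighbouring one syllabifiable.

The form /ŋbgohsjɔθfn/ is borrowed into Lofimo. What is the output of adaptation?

ɹakagohsajɔθfana

Substitution: /ŋ/ → /ɹ/, /b/ → /k/, giving /ɹkgohsjɔθfn/.
Under (C)V(C), the unsyllabifiable consonants are /ɹ/, /k/, /s/, /f/, /n/ (at most one coda consonant is licensed; onsets are limited to one consonant).
Each unlicensed consonant becomes the onset of a new syllable: /ɹ/ → /ɹa/, /k/ → /ka/, /s/ → /sa/, /f/ → /fa/, /n/ → /na/.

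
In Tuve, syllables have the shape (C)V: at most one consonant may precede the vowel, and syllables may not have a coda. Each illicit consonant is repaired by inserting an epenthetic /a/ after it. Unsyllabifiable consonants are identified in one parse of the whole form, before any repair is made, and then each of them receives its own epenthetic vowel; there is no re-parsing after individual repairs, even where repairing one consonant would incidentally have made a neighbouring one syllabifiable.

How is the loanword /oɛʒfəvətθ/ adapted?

oɛʒafəvətaθa

Under (C)V, the unsyllabifiable consonants are /ʒ/, /t/, /θ/ (no codas are permitted; onsets are limited to one consonant).
Epenthesis after each stranded consonant: /ʒ/ → /ʒa/, /t/ → /ta/, /θ/ → /θa/.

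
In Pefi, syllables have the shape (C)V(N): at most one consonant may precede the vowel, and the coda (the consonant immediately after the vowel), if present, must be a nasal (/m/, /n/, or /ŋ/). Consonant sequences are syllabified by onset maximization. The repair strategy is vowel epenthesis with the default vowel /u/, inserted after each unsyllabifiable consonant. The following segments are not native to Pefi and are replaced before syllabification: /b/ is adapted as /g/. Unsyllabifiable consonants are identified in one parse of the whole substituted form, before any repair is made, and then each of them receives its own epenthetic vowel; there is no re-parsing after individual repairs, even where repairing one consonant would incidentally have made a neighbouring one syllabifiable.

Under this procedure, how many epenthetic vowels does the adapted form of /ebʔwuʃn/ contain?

4

After substitution the input is /egʔwuʃn/.
The unsyllabifiable consonants are /g/, /ʔ/, /ʃ/, /n/; each receives one epenthetic vowel.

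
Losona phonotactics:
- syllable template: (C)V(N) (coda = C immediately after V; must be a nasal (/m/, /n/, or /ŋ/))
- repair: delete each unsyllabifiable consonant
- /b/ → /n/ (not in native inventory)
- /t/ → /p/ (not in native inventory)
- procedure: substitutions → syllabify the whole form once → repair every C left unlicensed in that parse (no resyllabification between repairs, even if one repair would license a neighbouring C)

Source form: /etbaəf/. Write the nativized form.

Substitution: /t/ → /p/, /b/ → /n/, giving /epnaəf/.
The consonants /p/, /f/ cannot be parsed into a legal (C)V(N) syllable (only a nasal (/m/, /n/, or /ŋ/) is licensed in coda position; onsets are limited to one consonant).
Deletion applies to /p/, /f/.

enaə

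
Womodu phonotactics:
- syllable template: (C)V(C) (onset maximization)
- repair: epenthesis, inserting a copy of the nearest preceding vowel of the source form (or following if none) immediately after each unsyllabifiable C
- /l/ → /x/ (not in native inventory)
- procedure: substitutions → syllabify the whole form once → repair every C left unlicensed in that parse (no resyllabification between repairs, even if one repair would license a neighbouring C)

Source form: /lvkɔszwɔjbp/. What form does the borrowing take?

Substitution: /l/ → /x/, giving /xvkɔszwɔjbp/.
The consonants /x/, /v/, /z/, /b/, /p/ cannot be parsed into a legal (C)V(C) syllable (at most one coda consonant is licensed; onsets are limited to one consonant).
Inserting the epenthetic vowel yields /x/ → /xɔ/, /v/ → /vɔ/, /z/ → /zɔ/, /b/ → /bɔ/, /p/ → /pɔ/.

xɔvɔkɔszɔwɔjbɔpɔ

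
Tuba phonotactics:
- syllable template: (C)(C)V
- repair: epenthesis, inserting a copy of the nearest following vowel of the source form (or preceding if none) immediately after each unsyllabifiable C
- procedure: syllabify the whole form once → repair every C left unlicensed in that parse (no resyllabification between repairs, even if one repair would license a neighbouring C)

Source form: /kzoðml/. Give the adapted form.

kzoðomolo

Syllabifying with onset maximization leaves /ð/, /m/, /l/ stranded (no codas are permitted; onsets may contain at most 2 consonants).
Epenthesis after each stranded consonant: /ð/ → /ðo/, /m/ → /mo/, /l/ → /lo/.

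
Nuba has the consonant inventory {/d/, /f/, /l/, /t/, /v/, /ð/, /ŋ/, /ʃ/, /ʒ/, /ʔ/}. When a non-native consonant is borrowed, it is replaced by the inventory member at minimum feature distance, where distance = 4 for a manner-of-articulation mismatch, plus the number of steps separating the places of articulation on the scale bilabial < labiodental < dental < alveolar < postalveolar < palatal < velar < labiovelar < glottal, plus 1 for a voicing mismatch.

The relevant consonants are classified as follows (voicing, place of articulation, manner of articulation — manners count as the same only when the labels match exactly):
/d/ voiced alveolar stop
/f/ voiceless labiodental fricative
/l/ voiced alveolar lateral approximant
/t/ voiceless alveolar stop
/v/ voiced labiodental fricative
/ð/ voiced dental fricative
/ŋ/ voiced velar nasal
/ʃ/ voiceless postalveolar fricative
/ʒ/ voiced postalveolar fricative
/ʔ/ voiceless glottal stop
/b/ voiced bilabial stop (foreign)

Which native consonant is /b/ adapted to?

d

/d/ is closest: same manner (stop), place distance 3 (bilabial→alveolar), same voicing; total 3. Next closest is /t/ at distance 4.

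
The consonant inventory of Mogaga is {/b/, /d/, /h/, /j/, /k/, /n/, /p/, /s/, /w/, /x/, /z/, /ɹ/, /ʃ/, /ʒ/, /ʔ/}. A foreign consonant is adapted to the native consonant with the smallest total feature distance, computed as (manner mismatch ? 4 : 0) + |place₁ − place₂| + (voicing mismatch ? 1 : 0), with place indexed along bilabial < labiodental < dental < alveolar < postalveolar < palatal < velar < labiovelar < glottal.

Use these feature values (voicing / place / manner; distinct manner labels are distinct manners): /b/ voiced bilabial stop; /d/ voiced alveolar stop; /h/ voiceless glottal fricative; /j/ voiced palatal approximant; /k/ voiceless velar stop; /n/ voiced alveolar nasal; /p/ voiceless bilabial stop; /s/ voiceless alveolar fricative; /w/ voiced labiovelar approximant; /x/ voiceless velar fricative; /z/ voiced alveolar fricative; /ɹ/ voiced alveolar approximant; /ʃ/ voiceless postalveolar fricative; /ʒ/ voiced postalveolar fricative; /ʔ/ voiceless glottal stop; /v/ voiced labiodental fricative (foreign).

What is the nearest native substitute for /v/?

/z/ is closest: same manner (fricative), place distance 2 (labiodental→alveolar), same voicing; total 2. Next closest is /s/ at distance 3.

z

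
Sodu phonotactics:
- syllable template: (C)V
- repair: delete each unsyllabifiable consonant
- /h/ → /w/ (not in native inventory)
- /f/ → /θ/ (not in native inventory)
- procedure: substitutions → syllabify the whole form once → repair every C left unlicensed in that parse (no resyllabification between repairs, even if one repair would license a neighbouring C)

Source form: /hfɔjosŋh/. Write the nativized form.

θɔjo

Substitution: /h/ → /w/, /f/ → /θ/, giving /wθɔjosŋw/.
Syllabifying with onset maximization leaves /w/, /s/, /ŋ/, /w/ stranded (no codas are permitted; onsets are limited to one consonant).
Deletion applies to /w/, /s/, /ŋ/, /w/.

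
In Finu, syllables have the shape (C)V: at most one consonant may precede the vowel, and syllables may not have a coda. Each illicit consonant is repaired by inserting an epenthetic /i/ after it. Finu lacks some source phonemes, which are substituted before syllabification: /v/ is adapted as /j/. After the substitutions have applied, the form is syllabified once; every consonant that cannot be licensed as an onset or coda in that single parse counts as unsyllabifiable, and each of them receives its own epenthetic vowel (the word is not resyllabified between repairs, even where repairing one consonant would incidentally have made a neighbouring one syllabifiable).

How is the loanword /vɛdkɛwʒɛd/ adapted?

jɛdikɛwiʒɛdi

Substitution: /v/ → /j/, giving /jɛdkɛwʒɛd/.
Under (C)V, the unsyllabifiable consonants are /d/, /w/, /d/ (no codas are permitted; onsets are limited to one consonant).
Epenthesis after each stranded consonant: /d/ → /di/, /w/ → /wi/, /d/ → /di/.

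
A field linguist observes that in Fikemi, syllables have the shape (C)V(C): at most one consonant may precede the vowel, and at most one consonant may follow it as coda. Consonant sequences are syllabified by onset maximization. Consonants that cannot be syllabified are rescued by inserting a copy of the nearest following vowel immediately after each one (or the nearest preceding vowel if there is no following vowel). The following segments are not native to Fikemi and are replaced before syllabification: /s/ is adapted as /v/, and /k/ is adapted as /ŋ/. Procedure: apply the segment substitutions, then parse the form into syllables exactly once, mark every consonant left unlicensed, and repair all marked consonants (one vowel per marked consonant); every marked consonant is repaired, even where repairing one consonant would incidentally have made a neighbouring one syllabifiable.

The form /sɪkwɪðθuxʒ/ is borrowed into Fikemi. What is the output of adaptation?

vɪŋwɪðθuxʒu

Substitution: /s/ → /v/, /k/ → /ŋ/, giving /vɪŋwɪðθuxʒ/.
Under (C)V(C), the unsyllabifiable consonants are /ʒ/ (at most one coda consonant is licensed; onsets are limited to one consonant).
Each unlicensed consonant becomes the onset of a new syllable: /ʒ/ → /ʒu/.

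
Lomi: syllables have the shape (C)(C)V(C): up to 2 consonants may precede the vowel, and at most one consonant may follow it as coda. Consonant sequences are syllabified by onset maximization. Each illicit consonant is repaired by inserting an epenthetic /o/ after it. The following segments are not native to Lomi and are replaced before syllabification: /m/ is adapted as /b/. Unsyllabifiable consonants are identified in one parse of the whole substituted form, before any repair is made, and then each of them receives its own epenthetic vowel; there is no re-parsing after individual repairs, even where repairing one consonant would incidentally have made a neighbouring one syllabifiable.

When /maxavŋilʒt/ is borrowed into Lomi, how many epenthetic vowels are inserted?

After substitution the input is /baxavŋilʒt/.
The unsyllabifiable consonants are /ʒ/, /t/; each receives one epenthetic vowel.

2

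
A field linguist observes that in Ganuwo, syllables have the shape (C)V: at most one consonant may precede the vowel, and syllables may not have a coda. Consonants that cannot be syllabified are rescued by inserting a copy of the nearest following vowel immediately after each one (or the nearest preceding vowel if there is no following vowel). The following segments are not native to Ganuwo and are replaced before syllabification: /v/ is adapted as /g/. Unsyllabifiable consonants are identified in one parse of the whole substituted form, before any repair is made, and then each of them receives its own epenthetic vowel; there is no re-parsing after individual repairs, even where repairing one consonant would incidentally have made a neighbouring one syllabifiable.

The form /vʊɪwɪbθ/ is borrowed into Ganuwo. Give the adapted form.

gʊɪwɪbɪθɪ

Substitution: /v/ → /g/, giving /gʊɪwɪbθ/.
The consonants /b/, /θ/ cannot be parsed into a legal (C)V syllable (no codas are permitted; onsets are limited to one consonant).
Inserting the epenthetic vowel yields /b/ → /bɪ/, /θ/ → /θɪ/.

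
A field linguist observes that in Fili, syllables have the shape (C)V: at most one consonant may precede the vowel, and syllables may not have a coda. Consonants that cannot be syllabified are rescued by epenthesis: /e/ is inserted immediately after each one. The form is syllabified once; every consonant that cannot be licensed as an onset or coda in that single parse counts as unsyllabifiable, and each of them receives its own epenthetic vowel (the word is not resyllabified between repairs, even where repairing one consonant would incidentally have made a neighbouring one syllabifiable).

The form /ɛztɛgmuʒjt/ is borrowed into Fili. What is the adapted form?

Under (C)V, the unsyllabifiable consonants are /z/, /g/, /ʒ/, /j/, /t/ (no codas are permitted; onsets are limited to one consonant).
Each unlicensed consonant becomes the onset of a new syllable: /z/ → /ze/, /g/ → /ge/, /ʒ/ → /ʒe/, /j/ → /je/, /t/ → /te/.

ɛzetɛgemuʒejete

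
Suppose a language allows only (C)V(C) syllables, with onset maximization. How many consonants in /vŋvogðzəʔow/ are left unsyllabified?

3

Under (C)V(C), the unsyllabifiable consonants are /v/, /ŋ/, /ð/ (at most one coda consonant is licensed; onsets are limited to one consonant).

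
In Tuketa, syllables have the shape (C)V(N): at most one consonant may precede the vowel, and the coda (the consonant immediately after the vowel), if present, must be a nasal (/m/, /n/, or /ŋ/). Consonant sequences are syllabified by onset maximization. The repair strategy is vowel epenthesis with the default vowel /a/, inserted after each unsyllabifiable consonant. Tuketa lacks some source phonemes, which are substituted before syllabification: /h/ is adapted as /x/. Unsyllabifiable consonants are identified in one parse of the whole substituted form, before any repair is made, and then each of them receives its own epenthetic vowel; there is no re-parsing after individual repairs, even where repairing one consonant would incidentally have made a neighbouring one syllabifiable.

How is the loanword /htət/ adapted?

Substitution: /h/ → /x/, giving /xtət/.
Syllabifying with onset maximization leaves /x/, /t/ stranded (only a nasal (/m/, /n/, or /ŋ/) is licensed in coda position; onsets are limited to one consonant).
Epenthesis after each stranded consonant: /x/ → /xa/, /t/ → /ta/.

xatəta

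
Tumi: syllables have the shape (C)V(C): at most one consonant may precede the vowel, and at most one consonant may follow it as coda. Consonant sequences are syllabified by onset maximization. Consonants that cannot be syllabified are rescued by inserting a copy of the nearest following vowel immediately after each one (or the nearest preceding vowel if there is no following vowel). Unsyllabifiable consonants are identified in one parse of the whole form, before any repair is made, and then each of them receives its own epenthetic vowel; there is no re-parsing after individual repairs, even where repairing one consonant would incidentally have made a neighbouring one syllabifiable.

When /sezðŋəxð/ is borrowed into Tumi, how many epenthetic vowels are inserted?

2

The unsyllabifiable consonants are /ð/, /ð/; each receives one epenthetic vowel.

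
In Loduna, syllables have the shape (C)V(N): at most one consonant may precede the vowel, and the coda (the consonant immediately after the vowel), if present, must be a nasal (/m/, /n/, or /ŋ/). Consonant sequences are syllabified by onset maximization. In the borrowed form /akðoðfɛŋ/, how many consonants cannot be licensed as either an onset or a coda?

2

Syllabifying with onset maximization leaves /k/, /ð/ stranded (only a nasal (/m/, /n/, or /ŋ/) is licensed in coda position; onsets are limited to one consonant).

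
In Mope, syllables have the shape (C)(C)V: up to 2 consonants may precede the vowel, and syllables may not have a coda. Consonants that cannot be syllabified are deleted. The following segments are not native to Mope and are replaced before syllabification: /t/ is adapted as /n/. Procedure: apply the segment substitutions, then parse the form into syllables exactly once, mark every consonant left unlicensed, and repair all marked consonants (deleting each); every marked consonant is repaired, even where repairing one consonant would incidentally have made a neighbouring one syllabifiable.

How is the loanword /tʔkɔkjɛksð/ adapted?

ʔkɔkjɛ

Substitution: /t/ → /n/, giving /nʔkɔkjɛksð/.
Syllabifying with onset maximization leaves /n/, /k/, /s/, /ð/ stranded (no codas are permitted; onsets may contain at most 2 consonants).
Deleting the stranded consonants removes /n/, /k/, /s/, /ð/.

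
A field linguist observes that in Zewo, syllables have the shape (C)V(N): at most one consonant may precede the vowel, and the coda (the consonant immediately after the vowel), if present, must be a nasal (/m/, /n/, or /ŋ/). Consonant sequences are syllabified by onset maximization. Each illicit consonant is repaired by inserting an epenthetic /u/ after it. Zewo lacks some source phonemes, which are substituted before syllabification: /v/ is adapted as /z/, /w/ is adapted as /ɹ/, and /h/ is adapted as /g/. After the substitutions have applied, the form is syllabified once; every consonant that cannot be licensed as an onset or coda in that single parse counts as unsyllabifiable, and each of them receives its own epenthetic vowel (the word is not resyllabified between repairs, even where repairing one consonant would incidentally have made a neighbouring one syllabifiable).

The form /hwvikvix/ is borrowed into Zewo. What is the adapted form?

Substitution: /h/ → /g/, /w/ → /ɹ/, /v/ → /z/, giving /gɹzikzix/.
Under (C)V(N), the unsyllabifiable consonants are /g/, /ɹ/, /k/, /x/ (only a nasal (/m/, /n/, or /ŋ/) is licensed in coda position; onsets are limited to one consonant).
Epenthesis after each stranded consonant: /g/ → /gu/, /ɹ/ → /ɹu/, /k/ → /ku/, /x/ → /xu/.

guɹuzikuzixu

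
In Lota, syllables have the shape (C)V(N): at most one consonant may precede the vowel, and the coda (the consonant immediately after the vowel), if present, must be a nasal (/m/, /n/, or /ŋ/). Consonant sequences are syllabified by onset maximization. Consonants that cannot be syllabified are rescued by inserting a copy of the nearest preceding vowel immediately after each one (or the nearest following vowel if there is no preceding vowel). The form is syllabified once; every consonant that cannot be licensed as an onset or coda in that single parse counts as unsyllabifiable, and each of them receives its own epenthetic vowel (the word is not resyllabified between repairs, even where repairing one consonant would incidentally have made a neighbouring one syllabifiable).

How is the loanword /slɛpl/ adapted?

sɛlɛpɛlɛ

The consonants /s/, /p/, /l/ cannot be parsed into a legal (C)V(N) syllable (only a nasal (/m/, /n/, or /ŋ/) is licensed in coda position; onsets are limited to one consonant).
Epenthesis after each stranded consonant: /s/ → /sɛ/, /p/ → /pɛ/, /l/ → /lɛ/.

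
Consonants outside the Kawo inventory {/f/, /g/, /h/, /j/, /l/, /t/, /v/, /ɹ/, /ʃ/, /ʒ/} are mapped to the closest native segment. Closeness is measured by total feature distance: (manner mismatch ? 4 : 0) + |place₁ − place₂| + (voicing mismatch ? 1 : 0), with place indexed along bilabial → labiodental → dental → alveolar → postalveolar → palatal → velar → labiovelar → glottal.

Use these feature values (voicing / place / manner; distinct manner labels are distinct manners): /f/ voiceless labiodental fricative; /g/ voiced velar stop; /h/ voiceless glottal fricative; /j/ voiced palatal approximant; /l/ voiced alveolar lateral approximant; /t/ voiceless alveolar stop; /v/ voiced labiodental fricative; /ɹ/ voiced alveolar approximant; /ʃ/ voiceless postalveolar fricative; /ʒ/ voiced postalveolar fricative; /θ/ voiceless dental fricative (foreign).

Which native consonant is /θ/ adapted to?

/f/ is closest: same manner (fricative), place distance 1 (dental→labiodental), same voicing; total 1. Next closest is /v/ at distance 2.

f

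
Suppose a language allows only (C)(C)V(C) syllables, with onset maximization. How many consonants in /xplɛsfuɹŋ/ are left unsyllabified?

Under (C)(C)V(C), the unsyllabifiable consonants are /x/, /ŋ/ (at most one coda consonant is licensed; onsets may contain at most 2 consonants).

2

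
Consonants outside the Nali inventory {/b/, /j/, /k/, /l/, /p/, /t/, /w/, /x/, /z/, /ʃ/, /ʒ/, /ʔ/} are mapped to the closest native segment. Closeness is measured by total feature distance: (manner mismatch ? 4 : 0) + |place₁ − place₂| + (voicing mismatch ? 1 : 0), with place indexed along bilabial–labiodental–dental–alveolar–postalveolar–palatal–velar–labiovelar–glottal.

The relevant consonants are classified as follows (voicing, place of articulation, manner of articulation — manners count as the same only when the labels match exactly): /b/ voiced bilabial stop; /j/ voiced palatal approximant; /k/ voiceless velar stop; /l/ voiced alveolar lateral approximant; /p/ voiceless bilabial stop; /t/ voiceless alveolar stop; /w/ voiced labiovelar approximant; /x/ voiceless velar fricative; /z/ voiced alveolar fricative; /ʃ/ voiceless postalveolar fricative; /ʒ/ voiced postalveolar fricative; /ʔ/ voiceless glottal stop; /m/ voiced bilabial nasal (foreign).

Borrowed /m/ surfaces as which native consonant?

b

/b/ is closest: manner differs (nasal→stop, +4), place distance 0 (bilabial→bilabial), same voicing; total 4. Next closest is /p/ at distance 5.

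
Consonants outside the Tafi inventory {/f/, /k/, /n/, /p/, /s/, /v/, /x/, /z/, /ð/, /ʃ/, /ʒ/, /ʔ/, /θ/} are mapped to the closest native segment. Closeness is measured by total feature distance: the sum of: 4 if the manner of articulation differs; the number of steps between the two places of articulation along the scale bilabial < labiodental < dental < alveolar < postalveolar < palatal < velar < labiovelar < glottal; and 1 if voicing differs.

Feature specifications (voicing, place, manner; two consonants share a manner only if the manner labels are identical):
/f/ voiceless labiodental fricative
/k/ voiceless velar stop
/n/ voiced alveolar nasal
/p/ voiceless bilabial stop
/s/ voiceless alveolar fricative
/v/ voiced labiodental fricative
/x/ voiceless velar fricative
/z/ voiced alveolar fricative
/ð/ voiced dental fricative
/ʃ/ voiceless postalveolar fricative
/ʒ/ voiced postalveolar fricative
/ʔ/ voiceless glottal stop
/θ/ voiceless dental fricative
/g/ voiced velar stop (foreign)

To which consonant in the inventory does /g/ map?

k

/k/ is closest: same manner (stop), place distance 0 (velar→velar), voicing differs (+1); total 1. Next closest is /ʔ/ at distance 3.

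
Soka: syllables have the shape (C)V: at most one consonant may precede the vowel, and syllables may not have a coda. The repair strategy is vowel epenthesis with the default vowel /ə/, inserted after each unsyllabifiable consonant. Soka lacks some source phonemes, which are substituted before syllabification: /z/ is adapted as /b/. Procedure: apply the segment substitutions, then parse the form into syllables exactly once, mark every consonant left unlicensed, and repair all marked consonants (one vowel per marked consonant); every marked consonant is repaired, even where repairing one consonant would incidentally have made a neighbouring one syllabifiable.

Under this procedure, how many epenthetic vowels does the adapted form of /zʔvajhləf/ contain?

After substitution the input is /bʔvajhləf/.
The unsyllabifiable consonants are /b/, /ʔ/, /j/, /h/, /f/; each receives one epenthetic vowel.

5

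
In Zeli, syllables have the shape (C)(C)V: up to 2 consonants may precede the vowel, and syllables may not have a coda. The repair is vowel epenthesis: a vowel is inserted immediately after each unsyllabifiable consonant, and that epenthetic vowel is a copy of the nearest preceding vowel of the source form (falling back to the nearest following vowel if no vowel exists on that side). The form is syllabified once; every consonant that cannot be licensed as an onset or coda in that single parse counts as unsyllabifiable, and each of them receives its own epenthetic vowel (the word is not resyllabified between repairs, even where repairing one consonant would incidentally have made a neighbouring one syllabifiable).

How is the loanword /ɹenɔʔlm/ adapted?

Syllabifying with onset maximization leaves /ʔ/, /l/, /m/ stranded (no codas are permitted; onsets may contain at most 2 consonants).
Epenthesis after each stranded consonant: /ʔ/ → /ʔɔ/, /l/ → /lɔ/, /m/ → /mɔ/.

ɹenɔʔɔlɔmɔ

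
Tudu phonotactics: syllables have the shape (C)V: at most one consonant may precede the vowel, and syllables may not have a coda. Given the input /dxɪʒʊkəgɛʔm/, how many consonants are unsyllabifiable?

Syllabifying with onset maximization leaves /d/, /ʔ/, /m/ stranded (no codas are permitted; onsets are limited to one consonant).

3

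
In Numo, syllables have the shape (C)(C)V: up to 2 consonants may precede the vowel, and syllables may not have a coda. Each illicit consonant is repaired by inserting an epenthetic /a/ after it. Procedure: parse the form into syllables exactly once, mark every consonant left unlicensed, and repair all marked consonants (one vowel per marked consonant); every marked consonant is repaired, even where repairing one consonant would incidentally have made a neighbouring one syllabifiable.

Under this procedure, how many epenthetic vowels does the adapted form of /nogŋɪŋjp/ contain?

The unsyllabifiable consonants are /ŋ/, /j/, /p/; each receives one epenthetic vowel.

3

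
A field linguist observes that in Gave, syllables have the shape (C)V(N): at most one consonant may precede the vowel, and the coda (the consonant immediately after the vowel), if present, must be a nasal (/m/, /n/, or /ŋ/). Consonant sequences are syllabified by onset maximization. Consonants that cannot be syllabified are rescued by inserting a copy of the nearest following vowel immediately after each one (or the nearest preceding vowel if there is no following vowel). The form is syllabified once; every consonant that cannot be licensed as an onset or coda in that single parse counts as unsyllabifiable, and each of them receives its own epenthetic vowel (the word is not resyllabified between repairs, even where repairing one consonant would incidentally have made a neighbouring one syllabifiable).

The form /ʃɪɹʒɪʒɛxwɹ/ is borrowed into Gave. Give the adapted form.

The consonants /ɹ/, /x/, /w/, /ɹ/ cannot be parsed into a legal (C)V(N) syllable (only a nasal (/m/, /n/, or /ŋ/) is licensed in coda position; onsets are limited to one consonant).
Epenthesis after each stranded consonant: /ɹ/ → /ɹɪ/, /x/ → /xɛ/, /w/ → /wɛ/, /ɹ/ → /ɹɛ/.

ʃɪɹɪʒɪʒɛxɛwɛɹɛ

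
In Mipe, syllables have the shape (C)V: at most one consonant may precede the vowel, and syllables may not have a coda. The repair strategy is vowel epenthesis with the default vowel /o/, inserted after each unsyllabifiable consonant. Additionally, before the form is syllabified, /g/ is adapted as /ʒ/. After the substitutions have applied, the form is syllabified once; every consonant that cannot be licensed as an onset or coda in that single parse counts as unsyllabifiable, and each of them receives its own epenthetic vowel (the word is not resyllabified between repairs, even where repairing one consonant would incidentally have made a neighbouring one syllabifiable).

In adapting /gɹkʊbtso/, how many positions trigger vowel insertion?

After substitution the input is /ʒɹkʊbtso/.
The unsyllabifiable consonants are /ʒ/, /ɹ/, /b/, /t/; each receives one epenthetic vowel.

4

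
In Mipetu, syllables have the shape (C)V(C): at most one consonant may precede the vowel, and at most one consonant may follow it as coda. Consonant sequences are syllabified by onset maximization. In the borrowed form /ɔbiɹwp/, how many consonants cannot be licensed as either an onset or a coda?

2

The consonants /w/, /p/ cannot be parsed into a legal (C)V(C) syllable (at most one coda consonant is licensed; onsets are limited to one consonant).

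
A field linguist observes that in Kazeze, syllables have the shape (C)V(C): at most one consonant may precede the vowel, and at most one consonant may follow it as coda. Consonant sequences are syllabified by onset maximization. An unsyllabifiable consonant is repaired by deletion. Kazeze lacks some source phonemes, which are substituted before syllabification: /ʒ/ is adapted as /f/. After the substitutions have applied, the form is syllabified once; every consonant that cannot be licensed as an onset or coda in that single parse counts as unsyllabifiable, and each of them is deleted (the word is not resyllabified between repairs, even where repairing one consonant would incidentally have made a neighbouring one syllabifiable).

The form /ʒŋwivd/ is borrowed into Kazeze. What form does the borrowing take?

wiv

Substitution: /ʒ/ → /f/, giving /fŋwivd/.
The consonants /f/, /ŋ/, /d/ cannot be parsed into a legal (C)V(C) syllable (at most one coda consonant is licensed; onsets are limited to one consonant).
Deleting the stranded consonants removes /f/, /ŋ/, /d/.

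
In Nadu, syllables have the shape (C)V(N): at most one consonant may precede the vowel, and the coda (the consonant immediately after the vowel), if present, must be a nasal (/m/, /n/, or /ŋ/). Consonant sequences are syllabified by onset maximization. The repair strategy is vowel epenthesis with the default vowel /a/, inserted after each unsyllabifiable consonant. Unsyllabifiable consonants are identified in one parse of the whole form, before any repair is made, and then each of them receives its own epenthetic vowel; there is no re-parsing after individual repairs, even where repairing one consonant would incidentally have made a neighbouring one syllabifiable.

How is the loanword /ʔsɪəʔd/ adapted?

ʔasɪəʔada

The consonants /ʔ/, /ʔ/, /d/ cannot be parsed into a legal (C)V(N) syllable (only a nasal (/m/, /n/, or /ŋ/) is licensed in coda position; onsets are limited to one consonant).
Each unlicensed consonant becomes the onset of a new syllable: /ʔ/ → /ʔa/, /ʔ/ → /ʔa/, /d/ → /da/.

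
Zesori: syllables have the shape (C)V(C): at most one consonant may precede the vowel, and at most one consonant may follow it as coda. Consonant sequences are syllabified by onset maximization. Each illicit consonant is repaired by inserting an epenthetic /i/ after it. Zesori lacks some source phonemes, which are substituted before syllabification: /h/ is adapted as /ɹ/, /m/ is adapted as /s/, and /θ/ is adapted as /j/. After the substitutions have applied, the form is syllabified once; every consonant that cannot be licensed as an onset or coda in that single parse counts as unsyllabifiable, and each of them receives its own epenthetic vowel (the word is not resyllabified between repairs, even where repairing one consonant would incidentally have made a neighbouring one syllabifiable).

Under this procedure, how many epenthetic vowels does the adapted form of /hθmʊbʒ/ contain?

3

After substitution the input is /ɹjsʊbʒ/.
The unsyllabifiable consonants are /ɹ/, /j/, /ʒ/; each receives one epenthetic vowel.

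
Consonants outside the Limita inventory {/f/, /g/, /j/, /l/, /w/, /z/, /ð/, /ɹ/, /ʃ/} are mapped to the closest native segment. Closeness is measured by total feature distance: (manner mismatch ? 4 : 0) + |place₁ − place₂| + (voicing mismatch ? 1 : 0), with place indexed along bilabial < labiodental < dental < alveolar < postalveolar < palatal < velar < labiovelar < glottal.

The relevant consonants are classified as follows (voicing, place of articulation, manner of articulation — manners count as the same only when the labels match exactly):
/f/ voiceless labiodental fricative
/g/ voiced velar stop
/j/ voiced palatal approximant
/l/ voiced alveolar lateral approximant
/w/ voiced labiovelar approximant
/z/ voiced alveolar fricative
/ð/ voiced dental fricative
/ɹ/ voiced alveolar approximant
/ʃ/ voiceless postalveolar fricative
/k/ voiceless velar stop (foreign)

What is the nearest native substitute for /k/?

/g/ is closest: same manner (stop), place distance 0 (velar→velar), voicing differs (+1); total 1. Next closest is /j/ at distance 6.

g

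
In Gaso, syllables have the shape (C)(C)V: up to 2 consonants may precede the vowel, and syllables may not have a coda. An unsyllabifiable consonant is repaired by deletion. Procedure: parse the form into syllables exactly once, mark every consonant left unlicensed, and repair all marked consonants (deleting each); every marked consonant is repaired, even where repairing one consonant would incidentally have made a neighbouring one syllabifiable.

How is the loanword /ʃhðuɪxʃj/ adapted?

The consonants /ʃ/, /x/, /ʃ/, /j/ cannot be parsed into a legal (C)(C)V syllable (no codas are permitted; onsets may contain at most 2 consonants).
Each unlicensed consonant is deleted: /ʃ/, /x/, /ʃ/, /j/.

hðuɪ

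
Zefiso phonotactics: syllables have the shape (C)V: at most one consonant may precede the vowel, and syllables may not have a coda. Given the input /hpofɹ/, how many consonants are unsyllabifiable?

Syllabifying with onset maximization leaves /h/, /f/, /ɹ/ stranded (no codas are permitted; onsets are limited to one consonant).

3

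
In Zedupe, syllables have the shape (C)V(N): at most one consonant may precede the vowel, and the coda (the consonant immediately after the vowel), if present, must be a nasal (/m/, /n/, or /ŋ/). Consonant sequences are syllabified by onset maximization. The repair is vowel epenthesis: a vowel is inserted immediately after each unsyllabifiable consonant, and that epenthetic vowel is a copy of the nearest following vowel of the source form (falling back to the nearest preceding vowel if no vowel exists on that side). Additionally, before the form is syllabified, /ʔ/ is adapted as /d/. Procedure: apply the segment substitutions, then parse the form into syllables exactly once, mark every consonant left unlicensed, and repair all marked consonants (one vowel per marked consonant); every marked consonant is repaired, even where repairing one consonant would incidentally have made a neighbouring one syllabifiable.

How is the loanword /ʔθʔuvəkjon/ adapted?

duθuduvəkojon

Substitution: /ʔ/ → /d/, giving /dθduvəkjon/.
The consonants /d/, /θ/, /k/ cannot be parsed into a legal (C)V(N) syllable (only a nasal (/m/, /n/, or /ŋ/) is licensed in coda position; onsets are limited to one consonant).
Inserting the epenthetic vowel yields /d/ → /du/, /θ/ → /θu/, /k/ → /ko/.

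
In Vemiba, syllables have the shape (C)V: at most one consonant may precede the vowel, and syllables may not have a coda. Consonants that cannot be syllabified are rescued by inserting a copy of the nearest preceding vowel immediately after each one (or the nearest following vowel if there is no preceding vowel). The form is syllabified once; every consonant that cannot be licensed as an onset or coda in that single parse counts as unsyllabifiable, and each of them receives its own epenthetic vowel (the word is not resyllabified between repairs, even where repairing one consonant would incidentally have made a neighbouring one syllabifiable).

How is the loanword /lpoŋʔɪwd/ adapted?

The consonants /l/, /ŋ/, /w/, /d/ cannot be parsed into a legal (C)V syllable (no codas are permitted; onsets are limited to one consonant).
Each unlicensed consonant becomes the onset of a new syllable: /l/ → /lo/, /ŋ/ → /ŋo/, /w/ → /wɪ/, /d/ → /dɪ/.

lopoŋoʔɪwɪdɪ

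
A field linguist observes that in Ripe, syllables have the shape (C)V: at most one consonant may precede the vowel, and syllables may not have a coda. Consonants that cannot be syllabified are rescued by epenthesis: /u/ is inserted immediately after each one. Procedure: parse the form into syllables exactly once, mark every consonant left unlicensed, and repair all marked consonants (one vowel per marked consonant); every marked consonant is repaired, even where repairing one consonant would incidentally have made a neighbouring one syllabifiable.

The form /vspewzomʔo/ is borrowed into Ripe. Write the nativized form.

The consonants /v/, /s/, /w/, /m/ cannot be parsed into a legal (C)V syllable (no codas are permitted; onsets are limited to one consonant).
Epenthesis after each stranded consonant: /v/ → /vu/, /s/ → /su/, /w/ → /wu/, /m/ → /mu/.

vusupewuzomuʔo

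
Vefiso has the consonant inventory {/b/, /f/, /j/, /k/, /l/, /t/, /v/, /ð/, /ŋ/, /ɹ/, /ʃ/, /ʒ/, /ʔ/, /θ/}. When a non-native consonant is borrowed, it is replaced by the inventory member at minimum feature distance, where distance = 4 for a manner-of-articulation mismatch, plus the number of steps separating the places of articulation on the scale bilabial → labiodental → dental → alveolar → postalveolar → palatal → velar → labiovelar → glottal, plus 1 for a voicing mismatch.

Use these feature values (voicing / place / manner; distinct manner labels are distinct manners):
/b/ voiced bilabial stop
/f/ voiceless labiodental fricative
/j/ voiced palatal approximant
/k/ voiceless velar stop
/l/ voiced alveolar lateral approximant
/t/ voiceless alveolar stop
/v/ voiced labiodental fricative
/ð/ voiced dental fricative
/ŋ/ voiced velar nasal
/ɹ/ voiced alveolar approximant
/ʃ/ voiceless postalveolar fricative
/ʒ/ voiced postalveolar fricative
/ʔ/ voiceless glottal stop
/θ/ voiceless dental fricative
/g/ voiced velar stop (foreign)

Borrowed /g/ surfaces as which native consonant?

/k/ is closest: same manner (stop), place distance 0 (velar→velar), voicing differs (+1); total 1. Next closest is /ʔ/ at distance 3.

k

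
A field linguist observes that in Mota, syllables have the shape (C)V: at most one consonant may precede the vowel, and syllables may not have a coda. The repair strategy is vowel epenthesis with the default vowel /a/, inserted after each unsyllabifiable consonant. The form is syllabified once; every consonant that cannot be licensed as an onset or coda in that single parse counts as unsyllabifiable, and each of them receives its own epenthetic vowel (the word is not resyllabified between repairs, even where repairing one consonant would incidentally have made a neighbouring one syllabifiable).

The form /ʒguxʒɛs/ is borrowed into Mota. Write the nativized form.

ʒaguxaʒɛsa

Under (C)V, the unsyllabifiable consonants are /ʒ/, /x/, /s/ (no codas are permitted; onsets are limited to one consonant).
Each unlicensed consonant becomes the onset of a new syllable: /ʒ/ → /ʒa/, /x/ → /xa/, /s/ → /sa/.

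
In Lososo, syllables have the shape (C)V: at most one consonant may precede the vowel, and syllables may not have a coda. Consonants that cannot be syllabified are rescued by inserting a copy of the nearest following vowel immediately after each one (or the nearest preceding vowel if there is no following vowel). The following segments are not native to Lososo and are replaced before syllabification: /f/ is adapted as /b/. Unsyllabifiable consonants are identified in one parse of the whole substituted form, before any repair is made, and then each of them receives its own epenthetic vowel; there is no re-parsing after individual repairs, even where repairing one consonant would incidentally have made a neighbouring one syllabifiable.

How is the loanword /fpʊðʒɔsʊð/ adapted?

Substitution: /f/ → /b/, giving /bpʊðʒɔsʊð/.
Under (C)V, the unsyllabifiable consonants are /b/, /ð/, /ð/ (no codas are permitted; onsets are limited to one consonant).
Each unlicensed consonant becomes the onset of a new syllable: /b/ → /bʊ/, /ð/ → /ðɔ/, /ð/ → /ðʊ/.

bʊpʊðɔʒɔsʊðʊ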